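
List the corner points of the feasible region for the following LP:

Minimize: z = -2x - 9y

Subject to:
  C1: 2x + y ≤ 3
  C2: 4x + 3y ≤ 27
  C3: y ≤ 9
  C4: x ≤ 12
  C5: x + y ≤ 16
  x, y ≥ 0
Each vertex is the intersection of two constraint boundaries that also satisfies all remaining constraints:
  x = 0 and y = 0 → (0, 0)
  2x + y = 3 and y = 0 → (1.5, 0)
  2x + y = 3 and x = 0 → (0, 3)

Vertices: (0, 0), (1.5, 0), (0, 3)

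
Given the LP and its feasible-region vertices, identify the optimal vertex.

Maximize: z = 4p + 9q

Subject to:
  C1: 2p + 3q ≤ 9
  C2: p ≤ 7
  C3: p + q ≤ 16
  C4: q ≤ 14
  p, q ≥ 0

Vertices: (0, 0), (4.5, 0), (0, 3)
Evaluating z = 4p + 9q at each vertex:
  (0, 0): z = 0
  (4.5, 0): z = 18
  (0, 3): z = 27

The largest value is z = 27, attained at (0, 3).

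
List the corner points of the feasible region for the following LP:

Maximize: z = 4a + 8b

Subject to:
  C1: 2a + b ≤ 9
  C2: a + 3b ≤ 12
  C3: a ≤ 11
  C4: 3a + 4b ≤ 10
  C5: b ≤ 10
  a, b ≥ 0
Each vertex is the intersection of two constraint boundaries that also satisfies all remaining constraints:
  a = 0 and b = 0 → (0, 0)
  3a + 4b = 10 and b = 0 → (3.333, 0)
  3a + 4b = 10 and a = 0 → (0, 2.5)

Vertices: (0, 0), (3.333, 0), (0, 2.5)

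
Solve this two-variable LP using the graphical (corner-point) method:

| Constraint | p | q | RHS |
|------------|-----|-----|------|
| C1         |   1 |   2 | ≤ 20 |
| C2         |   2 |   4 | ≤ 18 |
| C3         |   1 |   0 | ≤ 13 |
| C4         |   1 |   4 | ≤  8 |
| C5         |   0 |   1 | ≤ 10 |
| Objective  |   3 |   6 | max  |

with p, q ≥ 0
Each vertex is the intersection of two constraint boundaries that also satisfies all remaining constraints:
  p = 0 and q = 0 → (0, 0)
  p + 4q = 8 and q = 0 → (8, 0)
  p + 4q = 8 and p = 0 → (0, 2)

Evaluating z = 3p + 6q at each vertex:
  (0, 0): z = 0
  (8, 0): z = 24
  (0, 2): z = 12

The maximum is at (8, 0) with z = 24.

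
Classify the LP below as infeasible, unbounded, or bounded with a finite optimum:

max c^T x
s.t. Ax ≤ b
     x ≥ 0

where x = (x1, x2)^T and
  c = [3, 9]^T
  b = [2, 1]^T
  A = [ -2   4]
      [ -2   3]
Feasible point: (0, 0) satisfies every constraint, so the LP is feasible.
Direction d = (1, 0): for each constraint row a, a·d ≤ 0 —
  (-2)(1) + (4)(0) = -2 ≤ 0
  (-2)(1) + (3)(0) = -2 ≤ 0
and d ≥ 0, so (0, 0) + t·d stays feasible for every t ≥ 0. Along this ray z = 3x1 + 9x2 changes by 3 per unit t, so z → +∞.

The LP is unbounded; z can be made arbitrarily large.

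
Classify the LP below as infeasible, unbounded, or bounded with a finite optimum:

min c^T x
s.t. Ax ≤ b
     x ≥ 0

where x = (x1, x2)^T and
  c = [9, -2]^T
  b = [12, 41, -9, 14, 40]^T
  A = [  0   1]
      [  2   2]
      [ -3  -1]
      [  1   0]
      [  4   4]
The point (0, 10) satisfies every constraint, so the LP is feasible; the constraints give x1 ≤ 14 and x2 ≤ 12, which with x1, x2 ≥ 0 keep the feasible region inside a bounded box. A feasible, bounded LP attains a finite optimum at a vertex.

Evaluating z = 9x1 - 2x2 at each vertex:
  (3, 0): z = 27
  (10, 0): z = 90
  (0, 10): z = -20
  (0, 9): z = -18

Bounded optimum: z* = -20 at (0, 10).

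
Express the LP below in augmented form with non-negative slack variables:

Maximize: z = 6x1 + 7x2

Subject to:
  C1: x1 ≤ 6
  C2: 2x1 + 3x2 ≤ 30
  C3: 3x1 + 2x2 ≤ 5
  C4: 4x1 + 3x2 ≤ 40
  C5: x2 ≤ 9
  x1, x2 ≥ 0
max z = 6x1 + 7x2

s.t.
  x1 + s1 = 6
  2x1 + 3x2 + s2 = 30
  3x1 + 2x2 + s3 = 5
  4x1 + 3x2 + s4 = 40
  x2 + s5 = 9
  x1, x2, s1, s2, s3, s4, s5 ≥ 0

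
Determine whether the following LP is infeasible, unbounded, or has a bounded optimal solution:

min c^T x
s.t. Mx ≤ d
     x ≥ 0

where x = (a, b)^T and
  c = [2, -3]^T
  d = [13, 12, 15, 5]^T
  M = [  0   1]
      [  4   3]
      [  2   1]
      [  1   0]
The point (0, 4) satisfies every constraint, so the LP is feasible; the constraints give a ≤ 5 and b ≤ 13, which with a, b ≥ 0 keep the feasible region inside a bounded box. A feasible, bounded LP attains a finite optimum at a vertex.

Evaluating z = 2a - 3b at each vertex:
  (0, 0): z = 0
  (3, 0): z = 6
  (0, 4): z = -12

Bounded optimum: z* = -12 at (0, 4).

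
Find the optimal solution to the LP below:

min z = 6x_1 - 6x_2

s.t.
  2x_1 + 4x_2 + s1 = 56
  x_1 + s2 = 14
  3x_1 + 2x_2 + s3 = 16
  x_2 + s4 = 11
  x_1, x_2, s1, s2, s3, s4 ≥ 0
x_1 = 0, x_2 = 8, z = -48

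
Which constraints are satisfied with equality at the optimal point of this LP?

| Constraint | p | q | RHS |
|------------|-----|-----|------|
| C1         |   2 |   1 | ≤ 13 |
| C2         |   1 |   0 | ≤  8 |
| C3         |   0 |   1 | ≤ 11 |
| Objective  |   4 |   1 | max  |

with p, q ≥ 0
Optimal: p = 6.5, q = 0
Slack at optimum:
  C1: slack = 0 (binding)
  C2: slack = 1.5
  C3: slack = 11
  p ≥ 0: p = 6.5
  q ≥ 0: q = 0 (binding)
Binding constraints: C1, q ≥ 0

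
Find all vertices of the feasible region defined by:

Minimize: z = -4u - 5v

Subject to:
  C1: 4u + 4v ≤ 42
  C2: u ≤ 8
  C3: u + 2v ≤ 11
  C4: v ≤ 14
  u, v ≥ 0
Each vertex is the intersection of two constraint boundaries that also satisfies all remaining constraints:
  u = 0 and v = 0 → (0, 0)
  u = 8 and v = 0 → (8, 0)
  u = 8 and u + 2v = 11 → (8, 1.5)
  u + 2v = 11 and u = 0 → (0, 5.5)

Vertices: (0, 0), (8, 0), (8, 1.5), (0, 5.5)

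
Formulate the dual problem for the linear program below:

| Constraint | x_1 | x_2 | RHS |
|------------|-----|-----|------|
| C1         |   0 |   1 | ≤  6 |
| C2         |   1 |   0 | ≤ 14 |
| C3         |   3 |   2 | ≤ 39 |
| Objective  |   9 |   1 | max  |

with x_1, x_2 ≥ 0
Minimize: z = 6y1 + 14y2 + 39y3

Subject to:
  C1: -y2 - 3y3 ≤ -9
  C2: -y1 - 2y3 ≤ -1
  y1, y2, y3 ≥ 0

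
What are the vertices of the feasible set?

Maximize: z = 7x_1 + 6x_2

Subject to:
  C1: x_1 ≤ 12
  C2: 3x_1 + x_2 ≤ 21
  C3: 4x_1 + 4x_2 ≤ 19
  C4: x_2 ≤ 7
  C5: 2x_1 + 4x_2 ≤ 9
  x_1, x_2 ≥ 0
Each vertex is the intersection of two constraint boundaries that also satisfies all remaining constraints:
  x_1 = 0 and x_2 = 0 → (0, 0)
  2x_1 + 4x_2 = 9 and x_2 = 0 → (4.5, 0)
  2x_1 + 4x_2 = 9 and x_1 = 0 → (0, 2.25)

Vertices: (0, 0), (4.5, 0), (0, 2.25)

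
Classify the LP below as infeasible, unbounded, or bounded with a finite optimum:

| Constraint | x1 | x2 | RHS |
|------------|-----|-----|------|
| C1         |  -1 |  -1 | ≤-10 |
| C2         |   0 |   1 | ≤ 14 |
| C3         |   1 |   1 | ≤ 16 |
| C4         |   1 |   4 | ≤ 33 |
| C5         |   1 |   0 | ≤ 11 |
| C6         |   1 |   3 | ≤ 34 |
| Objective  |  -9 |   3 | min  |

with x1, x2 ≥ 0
The point (11, 0) satisfies every constraint, so the LP is feasible; the constraints give x1 ≤ 11 and x2 ≤ 14, which with x1, x2 ≥ 0 keep the feasible region inside a bounded box. A feasible, bounded LP attains a finite optimum at a vertex.

Evaluating z = -9x1 + 3x2 at each vertex:
  (10, 0): z = -90
  (11, 0): z = -99
  (11, 5): z = -84
  (10.33, 5.667): z = -76
  (2.333, 7.667): z = 2

Feasible with finite optimum z* = -99 at (11, 0).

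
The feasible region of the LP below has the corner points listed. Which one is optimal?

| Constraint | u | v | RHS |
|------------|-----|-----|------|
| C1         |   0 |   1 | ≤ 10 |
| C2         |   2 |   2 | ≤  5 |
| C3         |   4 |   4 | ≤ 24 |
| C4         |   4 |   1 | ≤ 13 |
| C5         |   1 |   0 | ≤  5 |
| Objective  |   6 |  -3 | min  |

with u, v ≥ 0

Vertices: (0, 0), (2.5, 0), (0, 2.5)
Evaluating z = 6u - 3v at each vertex:
  (0, 0): z = 0
  (2.5, 0): z = 15
  (0, 2.5): z = -7.5

The smallest value is z = -7.5, attained at (0, 2.5).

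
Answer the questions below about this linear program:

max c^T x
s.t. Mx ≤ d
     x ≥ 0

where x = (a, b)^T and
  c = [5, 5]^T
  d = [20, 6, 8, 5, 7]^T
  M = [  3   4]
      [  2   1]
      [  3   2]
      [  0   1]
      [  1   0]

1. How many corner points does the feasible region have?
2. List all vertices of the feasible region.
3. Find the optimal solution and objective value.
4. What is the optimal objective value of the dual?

1. 3
2. (0, 0), (2.667, 0), (0, 4)
3. a = 0, b = 4, z = 20
4. 20 (by strong duality, equal to the primal optimum)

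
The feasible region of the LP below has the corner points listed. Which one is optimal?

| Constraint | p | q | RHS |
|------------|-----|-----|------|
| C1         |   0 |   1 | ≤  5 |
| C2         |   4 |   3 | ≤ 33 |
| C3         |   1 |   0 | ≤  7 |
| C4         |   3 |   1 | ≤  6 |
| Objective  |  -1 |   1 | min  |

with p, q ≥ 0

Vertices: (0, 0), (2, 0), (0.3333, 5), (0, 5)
Evaluating z = -p + q at each vertex:
  (0, 0): z = 0
  (2, 0): z = -2
  (0.3333, 5): z = 4.667
  (0, 5): z = 5

The smallest value is z = -2, attained at (2, 0).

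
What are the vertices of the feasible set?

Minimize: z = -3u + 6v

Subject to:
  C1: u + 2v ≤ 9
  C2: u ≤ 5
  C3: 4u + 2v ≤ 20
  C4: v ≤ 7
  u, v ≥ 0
Each vertex is the intersection of two constraint boundaries that also satisfies all remaining constraints:
  u = 0 and v = 0 → (0, 0)
  u = 5 and 4u + 2v = 20 → (5, 0)
  u + 2v = 9 and 4u + 2v = 20 → (3.667, 2.667)
  u + 2v = 9 and u = 0 → (0, 4.5)

Vertices: (0, 0), (5, 0), (3.667, 2.667), (0, 4.5)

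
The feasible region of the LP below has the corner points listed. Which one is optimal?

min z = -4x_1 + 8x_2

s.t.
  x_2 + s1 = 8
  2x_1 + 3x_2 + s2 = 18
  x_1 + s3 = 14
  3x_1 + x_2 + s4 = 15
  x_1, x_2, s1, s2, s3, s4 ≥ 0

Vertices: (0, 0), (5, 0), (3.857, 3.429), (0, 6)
(5, 0) with z = -20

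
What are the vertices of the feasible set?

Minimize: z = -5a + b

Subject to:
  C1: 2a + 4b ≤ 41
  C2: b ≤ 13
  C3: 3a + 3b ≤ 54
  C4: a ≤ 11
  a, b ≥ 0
Each vertex is the intersection of two constraint boundaries that also satisfies all remaining constraints:
  a = 0 and b = 0 → (0, 0)
  a = 11 and b = 0 → (11, 0)
  2a + 4b = 41 and a = 11 → (11, 4.75)
  2a + 4b = 41 and a = 0 → (0, 10.25)

Vertices: (0, 0), (11, 0), (11, 4.75), (0, 10.25)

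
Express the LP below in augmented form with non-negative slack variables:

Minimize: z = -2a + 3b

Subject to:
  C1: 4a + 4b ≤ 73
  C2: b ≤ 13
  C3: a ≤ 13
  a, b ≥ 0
min z = -2a + 3b

s.t.
  4a + 4b + s1 = 73
  b + s2 = 13
  a + s3 = 13
  a, b, s1, s2, s3 ≥ 0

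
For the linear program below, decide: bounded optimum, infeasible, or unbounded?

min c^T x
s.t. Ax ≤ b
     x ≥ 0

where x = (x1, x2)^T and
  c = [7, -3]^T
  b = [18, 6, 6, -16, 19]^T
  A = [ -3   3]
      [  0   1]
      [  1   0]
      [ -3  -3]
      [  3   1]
The point (0, 6) satisfies every constraint, so the LP is feasible; the constraints give x1 ≤ 6 and x2 ≤ 6, which with x1, x2 ≥ 0 keep the feasible region inside a bounded box. A feasible, bounded LP attains a finite optimum at a vertex.

Bounded optimum: z* = -18 at (0, 6).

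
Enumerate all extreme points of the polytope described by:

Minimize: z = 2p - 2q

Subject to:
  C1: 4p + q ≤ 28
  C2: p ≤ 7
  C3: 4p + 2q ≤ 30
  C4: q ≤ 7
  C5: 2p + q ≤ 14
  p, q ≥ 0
Each vertex is the intersection of two constraint boundaries that also satisfies all remaining constraints:
  p = 0 and q = 0 → (0, 0)
  4p + q = 28 and p = 7 → (7, 0)
  q = 7 and 2p + q = 14 → (3.5, 7)
  q = 7 and p = 0 → (0, 7)

Vertices: (0, 0), (7, 0), (3.5, 7), (0, 7)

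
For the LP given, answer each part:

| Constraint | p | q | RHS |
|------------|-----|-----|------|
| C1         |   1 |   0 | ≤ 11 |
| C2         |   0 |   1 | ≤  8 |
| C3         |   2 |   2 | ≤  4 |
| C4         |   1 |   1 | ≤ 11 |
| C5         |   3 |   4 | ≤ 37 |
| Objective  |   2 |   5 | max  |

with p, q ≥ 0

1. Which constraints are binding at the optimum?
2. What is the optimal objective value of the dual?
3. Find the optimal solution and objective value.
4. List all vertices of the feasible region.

1. C3, p ≥ 0
2. 10 (by strong duality, equal to the primal optimum)
3. p = 0, q = 2, z = 10
4. (0, 0), (2, 0), (0, 2)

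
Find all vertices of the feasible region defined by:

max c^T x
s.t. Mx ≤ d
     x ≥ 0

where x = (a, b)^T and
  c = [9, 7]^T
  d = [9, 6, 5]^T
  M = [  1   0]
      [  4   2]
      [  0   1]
Each vertex is the intersection of two constraint boundaries that also satisfies all remaining constraints:
  a = 0 and b = 0 → (0, 0)
  4a + 2b = 6 and b = 0 → (1.5, 0)
  4a + 2b = 6 and a = 0 → (0, 3)

Vertices: (0, 0), (1.5, 0), (0, 3)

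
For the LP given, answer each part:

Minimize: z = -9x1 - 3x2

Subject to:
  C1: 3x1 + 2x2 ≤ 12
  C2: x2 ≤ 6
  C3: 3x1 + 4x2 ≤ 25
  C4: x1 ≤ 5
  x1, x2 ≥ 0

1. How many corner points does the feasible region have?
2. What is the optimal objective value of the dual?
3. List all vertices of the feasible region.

1. 3
2. -36 (by strong duality, equal to the primal optimum)
3. (0, 0), (4, 0), (0, 6)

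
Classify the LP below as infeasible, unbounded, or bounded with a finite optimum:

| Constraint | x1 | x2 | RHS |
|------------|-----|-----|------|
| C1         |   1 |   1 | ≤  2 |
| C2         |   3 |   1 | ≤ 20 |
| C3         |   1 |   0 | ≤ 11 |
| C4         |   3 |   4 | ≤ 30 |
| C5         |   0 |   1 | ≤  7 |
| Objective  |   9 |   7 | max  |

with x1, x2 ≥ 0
The point (2, 0) satisfies every constraint, so the LP is feasible; the constraints give x1 ≤ 11 and x2 ≤ 7, which with x1, x2 ≥ 0 keep the feasible region inside a bounded box. A feasible, bounded LP attains a finite optimum at a vertex.

Evaluating z = 9x1 + 7x2 at each vertex:
  (0, 0): z = 0
  (2, 0): z = 18
  (0, 2): z = 14

Feasible with finite optimum z* = 18 at (2, 0).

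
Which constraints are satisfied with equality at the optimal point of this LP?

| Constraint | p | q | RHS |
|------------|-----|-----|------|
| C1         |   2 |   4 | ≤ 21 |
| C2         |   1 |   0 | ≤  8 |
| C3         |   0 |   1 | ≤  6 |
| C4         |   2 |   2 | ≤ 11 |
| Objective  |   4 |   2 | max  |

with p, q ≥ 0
Optimal: p = 5.5, q = 0
Slack at optimum:
  C1: slack = 10
  C2: slack = 2.5
  C3: slack = 6
  C4: slack = 0 (binding)
  p ≥ 0: p = 5.5
  q ≥ 0: q = 0 (binding)
Binding constraints: C4, q ≥ 0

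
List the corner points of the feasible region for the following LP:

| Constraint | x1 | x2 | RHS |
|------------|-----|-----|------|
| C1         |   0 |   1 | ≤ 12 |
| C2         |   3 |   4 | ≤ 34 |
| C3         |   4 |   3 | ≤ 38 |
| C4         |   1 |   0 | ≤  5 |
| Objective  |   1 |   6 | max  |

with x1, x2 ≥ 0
Each vertex is the intersection of two constraint boundaries that also satisfies all remaining constraints:
  x1 = 0 and x2 = 0 → (0, 0)
  x1 = 5 and x2 = 0 → (5, 0)
  3x1 + 4x2 = 34 and x1 = 5 → (5, 4.75)
  3x1 + 4x2 = 34 and x1 = 0 → (0, 8.5)

Vertices: (0, 0), (5, 0), (5, 4.75), (0, 8.5)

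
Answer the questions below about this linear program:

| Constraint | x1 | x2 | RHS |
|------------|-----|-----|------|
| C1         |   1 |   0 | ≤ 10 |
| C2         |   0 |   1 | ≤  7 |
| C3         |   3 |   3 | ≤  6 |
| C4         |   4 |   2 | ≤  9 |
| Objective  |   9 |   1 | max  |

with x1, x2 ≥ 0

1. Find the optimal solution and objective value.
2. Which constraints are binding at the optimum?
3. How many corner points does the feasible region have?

1. x1 = 2, x2 = 0, z = 18
2. C3, x2 ≥ 0
3. 3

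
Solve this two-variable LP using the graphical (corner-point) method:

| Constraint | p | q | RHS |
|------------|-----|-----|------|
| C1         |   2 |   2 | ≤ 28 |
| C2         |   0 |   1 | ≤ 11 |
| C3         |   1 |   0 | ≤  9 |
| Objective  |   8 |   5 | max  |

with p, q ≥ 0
p = 9, q = 5, z = 97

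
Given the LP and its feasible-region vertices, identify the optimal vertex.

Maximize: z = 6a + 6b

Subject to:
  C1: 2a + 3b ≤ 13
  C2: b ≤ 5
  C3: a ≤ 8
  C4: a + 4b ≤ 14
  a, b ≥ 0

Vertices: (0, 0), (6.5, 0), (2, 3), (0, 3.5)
(6.5, 0) with z = 39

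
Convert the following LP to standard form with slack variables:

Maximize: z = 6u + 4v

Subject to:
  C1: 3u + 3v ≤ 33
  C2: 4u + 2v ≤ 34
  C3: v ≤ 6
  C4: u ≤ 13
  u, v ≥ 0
max z = 6u + 4v

s.t.
  3u + 3v + s1 = 33
  4u + 2v + s2 = 34
  v + s3 = 6
  u + s4 = 13
  u, v, s1, s2, s3, s4 ≥ 0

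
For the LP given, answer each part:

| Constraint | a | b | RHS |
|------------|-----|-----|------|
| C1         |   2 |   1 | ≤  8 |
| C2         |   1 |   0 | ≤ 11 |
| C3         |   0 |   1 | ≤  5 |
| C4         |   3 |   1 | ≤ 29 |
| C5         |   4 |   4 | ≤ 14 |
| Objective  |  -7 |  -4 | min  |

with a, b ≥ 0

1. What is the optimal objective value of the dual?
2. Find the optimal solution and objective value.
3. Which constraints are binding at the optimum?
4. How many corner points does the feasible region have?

1. -24.5 (by strong duality, equal to the primal optimum)
2. a = 3.5, b = 0, z = -24.5
3. C5, b ≥ 0
4. 3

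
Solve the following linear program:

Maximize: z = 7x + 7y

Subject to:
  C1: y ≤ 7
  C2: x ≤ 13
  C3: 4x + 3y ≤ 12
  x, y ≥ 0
Each vertex is the intersection of two constraint boundaries that also satisfies all remaining constraints:
  x = 0 and y = 0 → (0, 0)
  4x + 3y = 12 and y = 0 → (3, 0)
  4x + 3y = 12 and x = 0 → (0, 4)

Evaluating z = 7x + 7y at each vertex:
  (0, 0): z = 0
  (3, 0): z = 21
  (0, 4): z = 28

The maximum is at (0, 4) with z = 28.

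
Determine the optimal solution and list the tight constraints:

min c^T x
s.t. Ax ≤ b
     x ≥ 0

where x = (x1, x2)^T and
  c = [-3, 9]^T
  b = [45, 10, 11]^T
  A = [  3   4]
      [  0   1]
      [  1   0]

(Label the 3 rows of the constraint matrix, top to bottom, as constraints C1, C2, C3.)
Optimal: x1 = 11, x2 = 0
Binding: C3, x2 ≥ 0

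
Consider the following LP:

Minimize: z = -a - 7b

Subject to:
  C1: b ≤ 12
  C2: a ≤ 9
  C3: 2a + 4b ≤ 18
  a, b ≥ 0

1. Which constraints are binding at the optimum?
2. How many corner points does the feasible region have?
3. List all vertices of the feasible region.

1. C3, a ≥ 0
2. 3
3. (0, 0), (9, 0), (0, 4.5)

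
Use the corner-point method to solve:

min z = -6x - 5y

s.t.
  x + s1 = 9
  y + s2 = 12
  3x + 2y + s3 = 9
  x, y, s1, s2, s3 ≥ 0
Each vertex is the intersection of two constraint boundaries that also satisfies all remaining constraints:
  x = 0 and y = 0 → (0, 0)
  3x + 2y = 9 and y = 0 → (3, 0)
  3x + 2y = 9 and x = 0 → (0, 4.5)

Evaluating z = -6x - 5y at each vertex:
  (0, 0): z = 0
  (3, 0): z = -18
  (0, 4.5): z = -22.5

The minimum is at (0, 4.5) with z = -22.5.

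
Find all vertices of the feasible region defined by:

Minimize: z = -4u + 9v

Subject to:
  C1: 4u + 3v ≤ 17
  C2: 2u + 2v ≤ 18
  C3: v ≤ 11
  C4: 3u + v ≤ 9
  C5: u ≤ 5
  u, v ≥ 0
Each vertex is the intersection of two constraint boundaries that also satisfies all remaining constraints:
  u = 0 and v = 0 → (0, 0)
  3u + v = 9 and v = 0 → (3, 0)
  4u + 3v = 17 and 3u + v = 9 → (2, 3)
  4u + 3v = 17 and u = 0 → (0, 5.667)

Vertices: (0, 0), (3, 0), (2, 3), (0, 5.667)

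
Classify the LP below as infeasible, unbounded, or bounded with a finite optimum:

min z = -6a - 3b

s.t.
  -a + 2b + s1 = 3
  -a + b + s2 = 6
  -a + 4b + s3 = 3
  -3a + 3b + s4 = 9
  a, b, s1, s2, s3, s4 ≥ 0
Feasible point: (0, 0) satisfies every constraint, so the LP is feasible.
Direction d = (1, 0): for each constraint row a, a·d ≤ 0 —
  (-1)(1) + (2)(0) = -1 ≤ 0
  (-1)(1) + (1)(0) = -1 ≤ 0
  (-1)(1) + (4)(0) = -1 ≤ 0
  (-3)(1) + (3)(0) = -3 ≤ 0
and d ≥ 0, so (0, 0) + t·d stays feasible for every t ≥ 0. Along this ray z = -6a - 3b changes by -6 per unit t, so z → −∞.

Unbounded: there is a feasible ray along which z → −∞.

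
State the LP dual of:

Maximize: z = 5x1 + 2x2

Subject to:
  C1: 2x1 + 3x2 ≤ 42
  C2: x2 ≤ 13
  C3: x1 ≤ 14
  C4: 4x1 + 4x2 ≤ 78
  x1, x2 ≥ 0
Minimize: z = 42y1 + 13y2 + 14y3 + 78y4

Subject to:
  C1: -2y1 - y3 - 4y4 ≤ -5
  C2: -3y1 - y2 - 4y4 ≤ -2
  y1, y2, y3, y4 ≥ 0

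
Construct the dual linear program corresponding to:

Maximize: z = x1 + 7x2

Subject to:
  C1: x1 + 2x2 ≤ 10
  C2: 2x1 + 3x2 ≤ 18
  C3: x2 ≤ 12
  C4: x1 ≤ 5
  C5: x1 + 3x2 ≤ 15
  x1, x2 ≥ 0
Minimize: z = 10y1 + 18y2 + 12y3 + 5y4 + 15y5

Subject to:
  C1: -y1 - 2y2 - y4 - y5 ≤ -1
  C2: -2y1 - 3y2 - y3 - 3y5 ≤ -7
  y1, y2, y3, y4, y5 ≥ 0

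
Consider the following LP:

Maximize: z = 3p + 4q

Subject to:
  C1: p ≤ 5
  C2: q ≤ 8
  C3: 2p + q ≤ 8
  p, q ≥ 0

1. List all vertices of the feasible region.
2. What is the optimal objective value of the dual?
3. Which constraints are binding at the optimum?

1. (0, 0), (4, 0), (0, 8)
2. 32 (by strong duality, equal to the primal optimum)
3. C2, C3, p ≥ 0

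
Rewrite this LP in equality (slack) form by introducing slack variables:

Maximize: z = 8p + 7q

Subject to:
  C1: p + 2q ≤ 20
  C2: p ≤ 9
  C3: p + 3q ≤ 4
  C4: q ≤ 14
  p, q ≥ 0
max z = 8p + 7q

s.t.
  p + 2q + s1 = 20
  p + s2 = 9
  p + 3q + s3 = 4
  q + s4 = 14
  p, q, s1, s2, s3, s4 ≥ 0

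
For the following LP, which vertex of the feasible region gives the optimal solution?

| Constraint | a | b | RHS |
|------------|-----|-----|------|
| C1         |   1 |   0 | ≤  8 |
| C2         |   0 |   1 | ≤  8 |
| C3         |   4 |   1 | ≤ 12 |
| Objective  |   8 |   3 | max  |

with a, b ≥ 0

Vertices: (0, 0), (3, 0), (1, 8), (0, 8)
Evaluating z = 8a + 3b at each vertex:
  (0, 0): z = 0
  (3, 0): z = 24
  (1, 8): z = 32
  (0, 8): z = 24

The largest value is z = 32, attained at (1, 8).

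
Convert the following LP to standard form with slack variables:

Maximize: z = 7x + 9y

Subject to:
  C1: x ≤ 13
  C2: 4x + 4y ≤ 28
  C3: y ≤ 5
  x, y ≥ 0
max z = 7x + 9y

s.t.
  x + s1 = 13
  4x + 4y + s2 = 28
  y + s3 = 5
  x, y, s1, s2, s3 ≥ 0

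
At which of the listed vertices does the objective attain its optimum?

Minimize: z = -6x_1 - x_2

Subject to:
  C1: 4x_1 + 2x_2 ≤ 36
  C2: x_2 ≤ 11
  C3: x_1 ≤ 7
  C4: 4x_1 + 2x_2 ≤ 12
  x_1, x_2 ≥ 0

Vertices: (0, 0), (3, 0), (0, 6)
Evaluating z = -6x_1 - x_2 at each vertex:
  (0, 0): z = 0
  (3, 0): z = -18
  (0, 6): z = -6

The smallest value is z = -18, attained at (3, 0).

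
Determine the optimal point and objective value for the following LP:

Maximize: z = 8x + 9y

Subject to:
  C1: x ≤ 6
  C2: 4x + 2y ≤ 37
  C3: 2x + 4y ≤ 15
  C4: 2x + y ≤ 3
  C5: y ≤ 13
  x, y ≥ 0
x = 0, y = 3, z = 27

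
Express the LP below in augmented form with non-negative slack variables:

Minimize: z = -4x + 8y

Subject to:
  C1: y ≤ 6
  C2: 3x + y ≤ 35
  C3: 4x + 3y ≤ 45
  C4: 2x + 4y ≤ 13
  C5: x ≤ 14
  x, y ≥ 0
min z = -4x + 8y

s.t.
  y + s1 = 6
  3x + y + s2 = 35
  4x + 3y + s3 = 45
  2x + 4y + s4 = 13
  x + s5 = 14
  x, y, s1, s2, s3, s4, s5 ≥ 0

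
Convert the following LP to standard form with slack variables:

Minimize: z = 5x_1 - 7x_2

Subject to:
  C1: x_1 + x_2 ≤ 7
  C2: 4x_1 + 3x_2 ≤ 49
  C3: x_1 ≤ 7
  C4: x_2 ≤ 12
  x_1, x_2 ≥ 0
min z = 5x_1 - 7x_2

s.t.
  x_1 + x_2 + s1 = 7
  4x_1 + 3x_2 + s2 = 49
  x_1 + s3 = 7
  x_2 + s4 = 12
  x_1, x_2, s1, s2, s3, s4 ≥ 0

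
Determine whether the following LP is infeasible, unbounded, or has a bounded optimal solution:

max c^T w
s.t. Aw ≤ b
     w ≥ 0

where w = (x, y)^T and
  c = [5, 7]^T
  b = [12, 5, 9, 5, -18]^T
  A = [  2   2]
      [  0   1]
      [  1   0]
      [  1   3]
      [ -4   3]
The point (5, 0) satisfies every constraint, so the LP is feasible; the constraints give x ≤ 9 and y ≤ 5, which with x, y ≥ 0 keep the feasible region inside a bounded box. A feasible, bounded LP attains a finite optimum at a vertex.

Evaluating z = 5x + 7y at each vertex:
  (4.5, 0): z = 22.5
  (5, 0): z = 25
  (4.6, 0.1333): z = 23.93

Bounded optimum: z* = 25 at (5, 0).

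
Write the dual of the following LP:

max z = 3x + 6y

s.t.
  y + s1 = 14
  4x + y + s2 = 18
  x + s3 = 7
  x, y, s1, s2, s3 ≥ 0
Minimize: z = 14y1 + 18y2 + 7y3

Subject to:
  C1: -4y2 - y3 ≤ -3
  C2: -y1 - y2 ≤ -6
  y1, y2, y3 ≥ 0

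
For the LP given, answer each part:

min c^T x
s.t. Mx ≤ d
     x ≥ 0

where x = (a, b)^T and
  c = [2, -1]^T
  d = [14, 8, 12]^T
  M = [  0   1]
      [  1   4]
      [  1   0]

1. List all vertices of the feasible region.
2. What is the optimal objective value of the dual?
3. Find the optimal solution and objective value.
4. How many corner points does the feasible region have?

1. (0, 0), (8, 0), (0, 2)
2. -2 (by strong duality, equal to the primal optimum)
3. a = 0, b = 2, z = -2
4. 3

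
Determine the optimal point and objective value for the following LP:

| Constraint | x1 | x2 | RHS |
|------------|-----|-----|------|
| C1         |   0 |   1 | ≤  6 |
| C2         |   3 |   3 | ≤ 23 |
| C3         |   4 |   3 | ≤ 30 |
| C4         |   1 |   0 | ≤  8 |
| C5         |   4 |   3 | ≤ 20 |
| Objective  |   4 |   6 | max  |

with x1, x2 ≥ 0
x1 = 0.5, x2 = 6, z = 38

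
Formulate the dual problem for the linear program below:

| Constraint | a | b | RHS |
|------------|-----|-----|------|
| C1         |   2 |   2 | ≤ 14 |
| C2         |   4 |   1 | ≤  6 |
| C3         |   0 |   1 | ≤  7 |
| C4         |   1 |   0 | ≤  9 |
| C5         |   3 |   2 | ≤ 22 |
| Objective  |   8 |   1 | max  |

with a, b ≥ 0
Minimize: z = 14y1 + 6y2 + 7y3 + 9y4 + 22y5

Subject to:
  C1: -2y1 - 4y2 - y4 - 3y5 ≤ -8
  C2: -2y1 - y2 - y3 - 2y5 ≤ -1
  y1, y2, y3, y4, y5 ≥ 0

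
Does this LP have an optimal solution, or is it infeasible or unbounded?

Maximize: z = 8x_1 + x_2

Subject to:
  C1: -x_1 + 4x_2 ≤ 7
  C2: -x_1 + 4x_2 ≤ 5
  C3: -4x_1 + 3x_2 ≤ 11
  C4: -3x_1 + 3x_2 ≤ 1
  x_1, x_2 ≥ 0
Feasible point: (0, 0) satisfies every constraint, so the LP is feasible.
Direction d = (1, 0): for each constraint row a, a·d ≤ 0 —
  (-1)(1) + (4)(0) = -1 ≤ 0
  (-1)(1) + (4)(0) = -1 ≤ 0
  (-4)(1) + (3)(0) = -4 ≤ 0
  (-3)(1) + (3)(0) = -3 ≤ 0
and d ≥ 0, so (0, 0) + t·d stays feasible for every t ≥ 0. Along this ray z = 8x_1 + x_2 changes by 8 per unit t, so z → +∞.

The LP is unbounded; z can be made arbitrarily large.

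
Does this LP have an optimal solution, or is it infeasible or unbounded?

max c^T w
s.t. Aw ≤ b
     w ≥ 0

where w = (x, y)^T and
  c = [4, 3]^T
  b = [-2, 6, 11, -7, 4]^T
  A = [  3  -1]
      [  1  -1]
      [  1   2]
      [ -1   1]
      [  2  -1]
One constraint requires x - y ≤ 6, while the constraint -x + y ≤ -7 is equivalent to x - y ≥ 7. Together they would need 7 ≤ x - y ≤ 6, which is impossible since 7 > 6. No point satisfies all constraints.

Infeasible — the constraint set is empty.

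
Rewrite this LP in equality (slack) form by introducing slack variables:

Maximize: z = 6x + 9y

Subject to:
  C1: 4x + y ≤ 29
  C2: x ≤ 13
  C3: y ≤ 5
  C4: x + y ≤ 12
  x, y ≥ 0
max z = 6x + 9y

s.t.
  4x + y + s1 = 29
  x + s2 = 13
  y + s3 = 5
  x + y + s4 = 12
  x, y, s1, s2, s3, s4 ≥ 0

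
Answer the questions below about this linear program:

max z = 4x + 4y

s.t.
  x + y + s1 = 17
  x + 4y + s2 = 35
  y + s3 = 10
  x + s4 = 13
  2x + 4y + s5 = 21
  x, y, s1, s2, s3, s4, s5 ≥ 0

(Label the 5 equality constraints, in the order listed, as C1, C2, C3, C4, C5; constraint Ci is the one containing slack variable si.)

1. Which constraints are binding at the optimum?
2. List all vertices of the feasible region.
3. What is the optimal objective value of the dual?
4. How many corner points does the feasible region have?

1. C5, y ≥ 0
2. (0, 0), (10.5, 0), (0, 5.25)
3. 42 (by strong duality, equal to the primal optimum)
4. 3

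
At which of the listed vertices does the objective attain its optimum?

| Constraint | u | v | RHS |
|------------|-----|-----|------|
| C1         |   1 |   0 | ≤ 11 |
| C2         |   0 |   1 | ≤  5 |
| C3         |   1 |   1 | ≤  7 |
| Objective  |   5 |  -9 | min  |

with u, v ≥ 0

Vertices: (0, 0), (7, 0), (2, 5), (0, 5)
(0, 5) with z = -45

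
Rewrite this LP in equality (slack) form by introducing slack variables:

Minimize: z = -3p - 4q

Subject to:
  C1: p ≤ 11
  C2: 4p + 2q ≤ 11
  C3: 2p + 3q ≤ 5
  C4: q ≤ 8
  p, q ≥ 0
min z = -3p - 4q

s.t.
  p + s1 = 11
  4p + 2q + s2 = 11
  2p + 3q + s3 = 5
  q + s4 = 8
  p, q, s1, s2, s3, s4 ≥ 0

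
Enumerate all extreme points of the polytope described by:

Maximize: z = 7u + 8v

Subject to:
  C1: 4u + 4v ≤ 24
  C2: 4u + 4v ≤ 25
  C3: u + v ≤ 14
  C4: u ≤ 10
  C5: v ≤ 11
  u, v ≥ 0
Each vertex is the intersection of two constraint boundaries that also satisfies all remaining constraints:
  u = 0 and v = 0 → (0, 0)
  4u + 4v = 24 and v = 0 → (6, 0)
  4u + 4v = 24 and u = 0 → (0, 6)

Vertices: (0, 0), (6, 0), (0, 6)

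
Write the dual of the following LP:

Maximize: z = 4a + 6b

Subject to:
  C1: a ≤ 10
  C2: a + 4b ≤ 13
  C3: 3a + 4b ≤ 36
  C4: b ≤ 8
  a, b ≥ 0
Minimize: z = 10y1 + 13y2 + 36y3 + 8y4

Subject to:
  C1: -y1 - y2 - 3y3 ≤ -4
  C2: -4y2 - 4y3 - y4 ≤ -6
  y1, y2, y3, y4 ≥ 0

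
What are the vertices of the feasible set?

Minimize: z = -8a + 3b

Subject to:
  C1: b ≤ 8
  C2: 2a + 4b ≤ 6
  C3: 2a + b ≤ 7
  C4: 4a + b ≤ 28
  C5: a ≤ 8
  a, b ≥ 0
Each vertex is the intersection of two constraint boundaries that also satisfies all remaining constraints:
  a = 0 and b = 0 → (0, 0)
  2a + 4b = 6 and b = 0 → (3, 0)
  2a + 4b = 6 and a = 0 → (0, 1.5)

Vertices: (0, 0), (3, 0), (0, 1.5)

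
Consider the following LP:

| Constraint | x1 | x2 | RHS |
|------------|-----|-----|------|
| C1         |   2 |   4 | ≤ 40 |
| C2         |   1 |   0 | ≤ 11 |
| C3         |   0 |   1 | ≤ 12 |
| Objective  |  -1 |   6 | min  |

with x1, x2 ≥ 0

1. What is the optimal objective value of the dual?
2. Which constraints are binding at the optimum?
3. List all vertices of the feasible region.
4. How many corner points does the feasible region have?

1. -11 (by strong duality, equal to the primal optimum)
2. C2, x2 ≥ 0
3. (0, 0), (11, 0), (11, 4.5), (0, 10)
4. 4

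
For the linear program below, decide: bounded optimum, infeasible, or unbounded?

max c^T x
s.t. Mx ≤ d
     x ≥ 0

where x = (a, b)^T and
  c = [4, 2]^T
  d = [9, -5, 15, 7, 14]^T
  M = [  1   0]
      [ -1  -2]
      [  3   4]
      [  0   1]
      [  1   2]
The point (5, 0) satisfies every constraint, so the LP is feasible; the constraints give a ≤ 9 and b ≤ 7, which with a, b ≥ 0 keep the feasible region inside a bounded box. A feasible, bounded LP attains a finite optimum at a vertex.

Evaluating z = 4a + 2b at each vertex:
  (5, 0): z = 20
  (0, 3.75): z = 7.5
  (0, 2.5): z = 5

Feasible with finite optimum z* = 20 at (5, 0).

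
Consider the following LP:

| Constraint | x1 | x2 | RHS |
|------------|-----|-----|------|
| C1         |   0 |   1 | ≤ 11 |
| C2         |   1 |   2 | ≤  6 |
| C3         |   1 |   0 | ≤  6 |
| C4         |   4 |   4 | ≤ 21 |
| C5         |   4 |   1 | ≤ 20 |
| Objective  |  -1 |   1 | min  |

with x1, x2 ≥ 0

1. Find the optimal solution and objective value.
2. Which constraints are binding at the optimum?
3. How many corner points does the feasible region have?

1. x1 = 5, x2 = 0, z = -5
2. C5, x2 ≥ 0
3. 5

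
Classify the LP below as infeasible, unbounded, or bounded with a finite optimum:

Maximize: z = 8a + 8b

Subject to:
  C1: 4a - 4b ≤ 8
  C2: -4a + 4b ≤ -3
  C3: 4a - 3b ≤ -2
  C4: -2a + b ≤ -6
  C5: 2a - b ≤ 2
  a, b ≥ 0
C5 requires 2a - b ≤ 2, while C4 (-2a + b ≤ -6) is equivalent to 2a - b ≥ 6. Together they would need 6 ≤ 2a - b ≤ 2, which is impossible since 6 > 2. No point satisfies all constraints.

Infeasible: no point satisfies all constraints simultaneously.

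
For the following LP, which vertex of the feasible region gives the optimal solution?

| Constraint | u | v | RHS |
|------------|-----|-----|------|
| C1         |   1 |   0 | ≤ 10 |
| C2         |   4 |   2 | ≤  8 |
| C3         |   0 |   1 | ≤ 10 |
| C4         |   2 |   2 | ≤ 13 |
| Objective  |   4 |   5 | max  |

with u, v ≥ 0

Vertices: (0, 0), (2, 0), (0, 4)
(0, 4) with z = 20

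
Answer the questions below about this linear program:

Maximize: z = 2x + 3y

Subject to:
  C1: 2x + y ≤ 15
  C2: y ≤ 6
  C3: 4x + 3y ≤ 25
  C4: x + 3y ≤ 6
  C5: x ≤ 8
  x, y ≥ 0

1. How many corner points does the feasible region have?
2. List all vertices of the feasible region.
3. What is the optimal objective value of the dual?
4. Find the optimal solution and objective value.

1. 3
2. (0, 0), (6, 0), (0, 2)
3. 12 (by strong duality, equal to the primal optimum)
4. x = 6, y = 0, z = 12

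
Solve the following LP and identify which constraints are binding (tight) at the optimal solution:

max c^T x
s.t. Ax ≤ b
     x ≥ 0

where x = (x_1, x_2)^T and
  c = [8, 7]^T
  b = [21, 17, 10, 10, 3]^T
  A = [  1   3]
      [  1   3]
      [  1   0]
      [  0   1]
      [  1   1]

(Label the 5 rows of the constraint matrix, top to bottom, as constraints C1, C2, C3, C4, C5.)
Optimal: x_1 = 3, x_2 = 0
Binding: C5, x_2 ≥ 0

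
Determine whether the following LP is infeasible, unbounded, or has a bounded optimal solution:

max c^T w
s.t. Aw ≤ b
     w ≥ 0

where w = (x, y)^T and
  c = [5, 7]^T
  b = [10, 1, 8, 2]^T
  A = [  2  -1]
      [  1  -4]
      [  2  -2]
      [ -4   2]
Feasible point: (0, 0) satisfies every constraint, so the LP is feasible.
Direction d = (1, 2): for each constraint row a, a·d ≤ 0 —
  (2)(1) + (-1)(2) = 0 ≤ 0
  (1)(1) + (-4)(2) = -7 ≤ 0
  (2)(1) + (-2)(2) = -2 ≤ 0
  (-4)(1) + (2)(2) = 0 ≤ 0
and d ≥ 0, so (0, 0) + t·d stays feasible for every t ≥ 0. Along this ray z = 5x + 7y changes by 19 per unit t, so z → +∞.

The LP is unbounded; z can be made arbitrarily large.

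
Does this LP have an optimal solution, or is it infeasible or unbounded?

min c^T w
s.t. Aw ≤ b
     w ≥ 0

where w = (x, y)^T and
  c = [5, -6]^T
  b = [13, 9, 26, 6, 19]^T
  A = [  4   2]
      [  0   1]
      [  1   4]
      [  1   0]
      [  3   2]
The point (0, 6.5) satisfies every constraint, so the LP is feasible; the constraints give x ≤ 6 and y ≤ 9, which with x, y ≥ 0 keep the feasible region inside a bounded box. A feasible, bounded LP attains a finite optimum at a vertex.

Evaluating z = 5x - 6y at each vertex:
  (0, 0): z = 0
  (3.25, 0): z = 16.25
  (0, 6.5): z = -39

Feasible with finite optimum z* = -39 at (0, 6.5).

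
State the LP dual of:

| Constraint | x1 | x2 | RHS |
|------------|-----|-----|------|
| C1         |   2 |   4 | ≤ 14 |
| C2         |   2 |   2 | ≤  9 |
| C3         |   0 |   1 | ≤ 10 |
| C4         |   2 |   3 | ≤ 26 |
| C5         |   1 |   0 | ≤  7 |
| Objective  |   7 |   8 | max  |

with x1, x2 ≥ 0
Minimize: z = 14y1 + 9y2 + 10y3 + 26y4 + 7y5

Subject to:
  C1: -2y1 - 2y2 - 2y4 - y5 ≤ -7
  C2: -4y1 - 2y2 - y3 - 3y4 ≤ -8
  y1, y2, y3, y4, y5 ≥ 0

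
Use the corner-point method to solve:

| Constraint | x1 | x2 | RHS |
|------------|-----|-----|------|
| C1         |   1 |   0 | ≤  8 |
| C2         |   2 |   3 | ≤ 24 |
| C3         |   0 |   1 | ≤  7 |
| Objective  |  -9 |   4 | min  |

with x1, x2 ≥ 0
x1 = 8, x2 = 0, z = -72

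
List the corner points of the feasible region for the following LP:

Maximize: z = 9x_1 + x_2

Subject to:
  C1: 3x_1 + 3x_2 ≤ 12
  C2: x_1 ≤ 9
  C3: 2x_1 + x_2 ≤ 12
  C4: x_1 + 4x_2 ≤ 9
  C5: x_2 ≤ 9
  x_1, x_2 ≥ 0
Each vertex is the intersection of two constraint boundaries that also satisfies all remaining constraints:
  x_1 = 0 and x_2 = 0 → (0, 0)
  3x_1 + 3x_2 = 12 and x_2 = 0 → (4, 0)
  3x_1 + 3x_2 = 12 and x_1 + 4x_2 = 9 → (2.333, 1.667)
  x_1 + 4x_2 = 9 and x_1 = 0 → (0, 2.25)

Vertices: (0, 0), (4, 0), (2.333, 1.667), (0, 2.25)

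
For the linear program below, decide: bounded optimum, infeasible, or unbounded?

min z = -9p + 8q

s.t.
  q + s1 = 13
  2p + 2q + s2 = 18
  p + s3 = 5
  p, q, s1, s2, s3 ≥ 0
The point (5, 0) satisfies every constraint, so the LP is feasible; the constraints give p ≤ 5 and q ≤ 13, which with p, q ≥ 0 keep the feasible region inside a bounded box. A feasible, bounded LP attains a finite optimum at a vertex.

Evaluating z = -9p + 8q at each vertex:
  (0, 0): z = 0
  (5, 0): z = -45
  (5, 4): z = -13
  (0, 9): z = 72

Bounded optimum: z* = -45 at (5, 0).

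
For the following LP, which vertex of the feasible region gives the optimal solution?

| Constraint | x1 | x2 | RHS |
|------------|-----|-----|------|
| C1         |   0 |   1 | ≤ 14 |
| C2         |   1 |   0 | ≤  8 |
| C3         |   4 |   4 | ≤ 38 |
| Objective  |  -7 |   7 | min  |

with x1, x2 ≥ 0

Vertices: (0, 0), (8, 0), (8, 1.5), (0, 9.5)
(8, 0) with z = -56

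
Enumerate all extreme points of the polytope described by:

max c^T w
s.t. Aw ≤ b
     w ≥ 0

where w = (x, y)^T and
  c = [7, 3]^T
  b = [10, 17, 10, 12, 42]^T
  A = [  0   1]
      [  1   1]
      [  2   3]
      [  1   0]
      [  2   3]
Each vertex is the intersection of two constraint boundaries that also satisfies all remaining constraints:
  x = 0 and y = 0 → (0, 0)
  2x + 3y = 10 and y = 0 → (5, 0)
  2x + 3y = 10 and x = 0 → (0, 3.333)

Vertices: (0, 0), (5, 0), (0, 3.333)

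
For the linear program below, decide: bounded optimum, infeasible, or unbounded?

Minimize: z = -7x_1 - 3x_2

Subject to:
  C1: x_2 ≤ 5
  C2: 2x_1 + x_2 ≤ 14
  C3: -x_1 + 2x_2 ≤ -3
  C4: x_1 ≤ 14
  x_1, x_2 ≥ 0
The point (7, 0) satisfies every constraint, so the LP is feasible; the constraints give x_1 ≤ 14 and x_2 ≤ 5, which with x_1, x_2 ≥ 0 keep the feasible region inside a bounded box. A feasible, bounded LP attains a finite optimum at a vertex.

Bounded optimum: z* = -49 at (7, 0).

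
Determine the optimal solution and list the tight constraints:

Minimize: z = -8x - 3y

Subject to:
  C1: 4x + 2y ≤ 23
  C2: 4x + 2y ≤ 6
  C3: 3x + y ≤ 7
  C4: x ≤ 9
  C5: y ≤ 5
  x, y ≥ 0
Optimal: x = 1.5, y = 0
Binding: C2, y ≥ 0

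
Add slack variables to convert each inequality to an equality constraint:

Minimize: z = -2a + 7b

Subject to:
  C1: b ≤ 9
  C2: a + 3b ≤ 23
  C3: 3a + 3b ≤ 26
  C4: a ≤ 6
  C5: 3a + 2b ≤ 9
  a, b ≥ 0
min z = -2a + 7b

s.t.
  b + s1 = 9
  a + 3b + s2 = 23
  3a + 3b + s3 = 26
  a + s4 = 6
  3a + 2b + s5 = 9
  a, b, s1, s2, s3, s4, s5 ≥ 0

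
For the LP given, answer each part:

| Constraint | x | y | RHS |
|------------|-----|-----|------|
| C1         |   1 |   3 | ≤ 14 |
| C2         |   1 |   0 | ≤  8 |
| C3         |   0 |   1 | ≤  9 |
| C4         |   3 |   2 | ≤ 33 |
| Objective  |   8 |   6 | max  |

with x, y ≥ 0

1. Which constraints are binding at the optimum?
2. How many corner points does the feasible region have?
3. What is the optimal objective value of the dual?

1. C1, C2
2. 4
3. 76 (by strong duality, equal to the primal optimum)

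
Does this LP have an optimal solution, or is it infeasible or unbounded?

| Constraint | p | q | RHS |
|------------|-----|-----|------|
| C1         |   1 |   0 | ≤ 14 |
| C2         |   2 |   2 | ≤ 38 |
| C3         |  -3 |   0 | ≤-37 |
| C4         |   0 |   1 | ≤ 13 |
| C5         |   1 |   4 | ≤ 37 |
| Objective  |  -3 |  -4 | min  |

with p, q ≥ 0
The point (13, 6) satisfies every constraint, so the LP is feasible; the constraints give p ≤ 14 and q ≤ 13, which with p, q ≥ 0 keep the feasible region inside a bounded box. A feasible, bounded LP attains a finite optimum at a vertex.

Evaluating z = -3p - 4q at each vertex:
  (12.33, 0): z = -37
  (14, 0): z = -42
  (14, 5): z = -62
  (13, 6): z = -63
  (12.33, 6.167): z = -61.67

Feasible with finite optimum z* = -63 at (13, 6).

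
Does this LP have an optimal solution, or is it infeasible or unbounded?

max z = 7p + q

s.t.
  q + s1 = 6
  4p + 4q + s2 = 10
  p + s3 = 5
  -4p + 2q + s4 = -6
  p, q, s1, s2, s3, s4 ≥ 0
The point (2.5, 0) satisfies every constraint, so the LP is feasible; the constraints give p ≤ 5 and q ≤ 6, which with p, q ≥ 0 keep the feasible region inside a bounded box. A feasible, bounded LP attains a finite optimum at a vertex.

Evaluating z = 7p + q at each vertex:
  (1.5, 0): z = 10.5
  (2.5, 0): z = 17.5
  (1.833, 0.6667): z = 13.5

Feasible with finite optimum z* = 17.5 at (2.5, 0).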